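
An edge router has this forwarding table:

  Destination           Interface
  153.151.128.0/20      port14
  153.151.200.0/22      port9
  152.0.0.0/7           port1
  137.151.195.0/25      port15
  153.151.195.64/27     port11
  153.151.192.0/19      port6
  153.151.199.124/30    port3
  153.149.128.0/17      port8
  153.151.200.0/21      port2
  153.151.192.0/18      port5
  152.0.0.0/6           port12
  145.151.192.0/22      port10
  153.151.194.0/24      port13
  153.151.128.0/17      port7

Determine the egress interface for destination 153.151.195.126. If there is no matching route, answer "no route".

Routes whose prefix contains 153.151.195.126:
  152.0.0.0/6 (152.0.0.0 - 155.255.255.255) -> port12
  152.0.0.0/7 (152.0.0.0 - 153.255.255.255) -> port1
  153.151.128.0/17 (153.151.128.0 - 153.151.255.255) -> port7
  153.151.192.0/18 (153.151.192.0 - 153.151.255.255) -> port5
  153.151.192.0/19 (153.151.192.0 - 153.151.223.255) -> port6
More-specific entries that do NOT match:
  153.151.199.124/30 (153.151.199.124 - 153.151.199.127) does not contain 153.151.195.126
  153.151.195.64/27 (153.151.195.64 - 153.151.195.95) does not contain 153.151.195.126
  137.151.195.0/25 (137.151.195.0 - 137.151.195.127) does not contain 153.151.195.126
  153.151.194.0/24 (153.151.194.0 - 153.151.194.255) does not contain 153.151.195.126
  153.151.200.0/22 (153.151.200.0 - 153.151.203.255) does not contain 153.151.195.126
  145.151.192.0/22 (145.151.192.0 - 145.151.195.255) does not contain 153.151.195.126
  153.151.200.0/21 (153.151.200.0 - 153.151.207.255) does not contain 153.151.195.126
  153.151.128.0/20 (153.151.128.0 - 153.151.143.255) does not contain 153.151.195.126
Longest matching prefix is /19 -> interface port6.

port6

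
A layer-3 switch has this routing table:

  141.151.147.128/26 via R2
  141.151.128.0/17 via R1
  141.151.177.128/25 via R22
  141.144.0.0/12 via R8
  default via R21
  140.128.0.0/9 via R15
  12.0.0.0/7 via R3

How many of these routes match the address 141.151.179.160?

3

Prefixes containing 141.151.179.160:
  0.0.0.0/0 (default, matches everything)
  141.144.0.0/12 (141.144.0.0 - 141.159.255.255)
  141.151.128.0/17 (141.151.128.0 - 141.151.255.255)
Total matching entries: 3.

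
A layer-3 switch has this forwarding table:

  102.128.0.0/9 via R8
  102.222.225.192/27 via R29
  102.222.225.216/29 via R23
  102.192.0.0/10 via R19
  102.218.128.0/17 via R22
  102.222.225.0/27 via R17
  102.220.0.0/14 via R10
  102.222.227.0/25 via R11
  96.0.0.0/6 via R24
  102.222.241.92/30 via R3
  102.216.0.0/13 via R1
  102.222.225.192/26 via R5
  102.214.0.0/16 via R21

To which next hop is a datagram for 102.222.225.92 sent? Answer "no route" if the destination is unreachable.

Routes whose prefix contains 102.222.225.92:
  102.128.0.0/9 (102.128.0.0 - 102.255.255.255) -> R8
  102.192.0.0/10 (102.192.0.0 - 102.255.255.255) -> R19
  102.216.0.0/13 (102.216.0.0 - 102.223.255.255) -> R1
  102.220.0.0/14 (102.220.0.0 - 102.223.255.255) -> R10
More-specific entries that do NOT match:
  102.222.241.92/30 (102.222.241.92 - 102.222.241.95) does not contain 102.222.225.92
  102.222.225.216/29 (102.222.225.216 - 102.222.225.223) does not contain 102.222.225.92
  102.222.225.192/27 (102.222.225.192 - 102.222.225.223) does not contain 102.222.225.92
  102.222.225.0/27 (102.222.225.0 - 102.222.225.31) does not contain 102.222.225.92
  102.222.225.192/26 (102.222.225.192 - 102.222.225.255) does not contain 102.222.225.92
  102.222.227.0/25 (102.222.227.0 - 102.222.227.127) does not contain 102.222.225.92
  102.218.128.0/17 (102.218.128.0 - 102.218.255.255) does not contain 102.222.225.92
  102.214.0.0/16 (102.214.0.0 - 102.214.255.255) does not contain 102.222.225.92
Longest matching prefix is /14 -> next hop R10.

R10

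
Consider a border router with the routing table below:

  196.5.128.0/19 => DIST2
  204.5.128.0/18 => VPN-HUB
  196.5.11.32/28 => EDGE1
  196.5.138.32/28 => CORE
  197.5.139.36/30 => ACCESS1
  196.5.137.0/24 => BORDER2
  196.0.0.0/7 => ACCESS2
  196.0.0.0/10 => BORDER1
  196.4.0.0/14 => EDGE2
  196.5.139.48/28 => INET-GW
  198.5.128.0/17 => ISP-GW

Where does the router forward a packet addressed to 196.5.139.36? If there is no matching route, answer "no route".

Routes whose prefix contains 196.5.139.36:
  196.0.0.0/7 (196.0.0.0 - 197.255.255.255) -> ACCESS2
  196.0.0.0/10 (196.0.0.0 - 196.63.255.255) -> BORDER1
  196.4.0.0/14 (196.4.0.0 - 196.7.255.255) -> EDGE2
  196.5.128.0/19 (196.5.128.0 - 196.5.159.255) -> DIST2
More-specific entries that do NOT match:
  197.5.139.36/30 (197.5.139.36 - 197.5.139.39) does not contain 196.5.139.36
  196.5.11.32/28 (196.5.11.32 - 196.5.11.47) does not contain 196.5.139.36
  196.5.138.32/28 (196.5.138.32 - 196.5.138.47) does not contain 196.5.139.36
  196.5.139.48/28 (196.5.139.48 - 196.5.139.63) does not contain 196.5.139.36
  196.5.137.0/24 (196.5.137.0 - 196.5.137.255) does not contain 196.5.139.36
Longest matching prefix is /19 -> next hop DIST2.

DIST2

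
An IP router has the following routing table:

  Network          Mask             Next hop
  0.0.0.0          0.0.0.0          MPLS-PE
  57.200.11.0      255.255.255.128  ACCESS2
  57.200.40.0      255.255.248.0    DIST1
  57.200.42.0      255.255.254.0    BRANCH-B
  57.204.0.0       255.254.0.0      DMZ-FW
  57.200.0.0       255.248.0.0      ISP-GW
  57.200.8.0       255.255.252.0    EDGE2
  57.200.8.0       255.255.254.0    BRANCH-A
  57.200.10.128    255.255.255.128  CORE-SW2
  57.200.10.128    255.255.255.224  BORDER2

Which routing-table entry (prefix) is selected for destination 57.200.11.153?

Entries matching 57.200.11.153:
  0.0.0.0/0 (default, matches everything)
  57.200.0.0/13 (57.200.0.0 - 57.207.255.255)
  57.200.8.0/22 (57.200.8.0 - 57.200.11.255)
Most specific is 57.200.8.0/22.

57.200.8.0/22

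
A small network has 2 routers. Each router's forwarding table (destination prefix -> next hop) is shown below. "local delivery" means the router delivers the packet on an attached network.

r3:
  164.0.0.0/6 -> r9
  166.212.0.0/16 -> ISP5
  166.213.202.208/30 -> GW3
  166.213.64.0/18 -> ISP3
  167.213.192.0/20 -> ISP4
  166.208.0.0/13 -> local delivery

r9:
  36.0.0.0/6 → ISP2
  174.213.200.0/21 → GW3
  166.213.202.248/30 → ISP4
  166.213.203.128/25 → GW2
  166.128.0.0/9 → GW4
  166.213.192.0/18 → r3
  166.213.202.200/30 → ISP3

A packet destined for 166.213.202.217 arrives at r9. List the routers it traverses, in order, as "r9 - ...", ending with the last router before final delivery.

r9 - r3

At r9: longest match for 166.213.202.217 is 166.213.192.0/18 -> r3
At r3: longest match for 166.213.202.217 is 166.208.0.0/13 -> local delivery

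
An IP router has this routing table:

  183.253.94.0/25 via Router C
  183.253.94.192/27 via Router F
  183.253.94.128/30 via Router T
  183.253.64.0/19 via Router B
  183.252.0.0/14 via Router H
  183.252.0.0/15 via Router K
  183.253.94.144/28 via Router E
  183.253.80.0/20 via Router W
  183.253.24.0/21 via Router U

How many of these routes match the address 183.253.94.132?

Prefixes containing 183.253.94.132:
  183.252.0.0/14 (183.252.0.0 - 183.255.255.255)
  183.252.0.0/15 (183.252.0.0 - 183.253.255.255)
  183.253.64.0/19 (183.253.64.0 - 183.253.95.255)
  183.253.80.0/20 (183.253.80.0 - 183.253.95.255)
Total matching entries: 4.

4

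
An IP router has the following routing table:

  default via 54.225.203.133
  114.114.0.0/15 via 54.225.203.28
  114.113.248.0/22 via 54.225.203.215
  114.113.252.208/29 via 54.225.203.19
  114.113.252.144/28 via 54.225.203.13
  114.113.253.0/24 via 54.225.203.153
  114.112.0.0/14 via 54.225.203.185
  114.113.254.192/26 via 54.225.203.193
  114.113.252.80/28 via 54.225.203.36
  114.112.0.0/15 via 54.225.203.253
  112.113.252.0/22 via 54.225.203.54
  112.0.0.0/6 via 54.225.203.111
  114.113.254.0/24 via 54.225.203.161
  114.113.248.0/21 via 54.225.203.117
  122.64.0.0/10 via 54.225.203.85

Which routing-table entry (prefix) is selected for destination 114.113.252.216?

Entries matching 114.113.252.216:
  0.0.0.0/0 (default, matches everything)
  112.0.0.0/6 (112.0.0.0 - 115.255.255.255)
  114.112.0.0/14 (114.112.0.0 - 114.115.255.255)
  114.112.0.0/15 (114.112.0.0 - 114.113.255.255)
  114.113.248.0/21 (114.113.248.0 - 114.113.255.255)
Most specific is 114.113.248.0/21.

114.113.248.0/21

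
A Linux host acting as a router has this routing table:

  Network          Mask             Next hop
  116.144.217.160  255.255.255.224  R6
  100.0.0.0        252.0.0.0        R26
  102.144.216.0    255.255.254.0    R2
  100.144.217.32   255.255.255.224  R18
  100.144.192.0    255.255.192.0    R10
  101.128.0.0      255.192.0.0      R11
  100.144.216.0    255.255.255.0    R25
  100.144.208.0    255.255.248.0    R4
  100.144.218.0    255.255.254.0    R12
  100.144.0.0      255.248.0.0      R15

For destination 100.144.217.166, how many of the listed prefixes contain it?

3

Prefixes containing 100.144.217.166:
  100.0.0.0/6 (100.0.0.0 - 103.255.255.255)
  100.144.0.0/13 (100.144.0.0 - 100.151.255.255)
  100.144.192.0/18 (100.144.192.0 - 100.144.255.255)
Total matching entries: 3.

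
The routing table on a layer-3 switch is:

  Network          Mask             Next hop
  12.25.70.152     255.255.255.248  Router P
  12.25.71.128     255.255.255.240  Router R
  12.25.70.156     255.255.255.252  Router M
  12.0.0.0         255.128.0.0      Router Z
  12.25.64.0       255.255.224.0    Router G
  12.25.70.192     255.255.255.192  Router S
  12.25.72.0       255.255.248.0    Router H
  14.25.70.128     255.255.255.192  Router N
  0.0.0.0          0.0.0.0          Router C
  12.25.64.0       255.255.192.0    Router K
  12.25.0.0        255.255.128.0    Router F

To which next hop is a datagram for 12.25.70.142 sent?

Routes whose prefix contains 12.25.70.142:
  0.0.0.0/0 (default, matches everything) -> Router C
  12.0.0.0/9 (12.0.0.0 - 12.127.255.255) -> Router Z
  12.25.0.0/17 (12.25.0.0 - 12.25.127.255) -> Router F
  12.25.64.0/18 (12.25.64.0 - 12.25.127.255) -> Router K
  12.25.64.0/19 (12.25.64.0 - 12.25.95.255) -> Router G
More-specific entries that do NOT match:
  12.25.70.156/30 (12.25.70.156 - 12.25.70.159) does not contain 12.25.70.142
  12.25.70.152/29 (12.25.70.152 - 12.25.70.159) does not contain 12.25.70.142
  12.25.71.128/28 (12.25.71.128 - 12.25.71.143) does not contain 12.25.70.142
  12.25.70.192/26 (12.25.70.192 - 12.25.70.255) does not contain 12.25.70.142
  14.25.70.128/26 (14.25.70.128 - 14.25.70.191) does not contain 12.25.70.142
  12.25.72.0/21 (12.25.72.0 - 12.25.79.255) does not contain 12.25.70.142
Longest matching prefix is /19 -> next hop Router G.

Router G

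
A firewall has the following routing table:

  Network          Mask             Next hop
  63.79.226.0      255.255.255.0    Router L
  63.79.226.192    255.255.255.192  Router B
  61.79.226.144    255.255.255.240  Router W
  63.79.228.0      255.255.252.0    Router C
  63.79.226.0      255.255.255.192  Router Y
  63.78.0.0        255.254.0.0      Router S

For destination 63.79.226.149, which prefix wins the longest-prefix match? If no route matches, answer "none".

Entries matching 63.79.226.149:
  63.78.0.0/15 (63.78.0.0 - 63.79.255.255)
  63.79.226.0/24 (63.79.226.0 - 63.79.226.255)
Most specific is 63.79.226.0/24.

63.79.226.0/24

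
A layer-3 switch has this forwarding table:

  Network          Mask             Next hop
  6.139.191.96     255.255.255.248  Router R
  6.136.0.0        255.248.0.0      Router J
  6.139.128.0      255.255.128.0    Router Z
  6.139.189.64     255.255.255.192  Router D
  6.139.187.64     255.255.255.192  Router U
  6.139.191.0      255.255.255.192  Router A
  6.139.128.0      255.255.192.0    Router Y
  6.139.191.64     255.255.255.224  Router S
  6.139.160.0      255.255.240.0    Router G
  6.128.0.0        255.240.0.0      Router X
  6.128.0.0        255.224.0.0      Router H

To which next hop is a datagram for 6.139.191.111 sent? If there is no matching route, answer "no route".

Router Y

Routes whose prefix contains 6.139.191.111:
  6.128.0.0/11 (6.128.0.0 - 6.159.255.255) -> Router H
  6.128.0.0/12 (6.128.0.0 - 6.143.255.255) -> Router X
  6.136.0.0/13 (6.136.0.0 - 6.143.255.255) -> Router J
  6.139.128.0/17 (6.139.128.0 - 6.139.255.255) -> Router Z
  6.139.128.0/18 (6.139.128.0 - 6.139.191.255) -> Router Y
More-specific entries that do NOT match:
  6.139.191.96/29 (6.139.191.96 - 6.139.191.103) does not contain 6.139.191.111
  6.139.191.64/27 (6.139.191.64 - 6.139.191.95) does not contain 6.139.191.111
  6.139.189.64/26 (6.139.189.64 - 6.139.189.127) does not contain 6.139.191.111
  6.139.187.64/26 (6.139.187.64 - 6.139.187.127) does not contain 6.139.191.111
  6.139.191.0/26 (6.139.191.0 - 6.139.191.63) does not contain 6.139.191.111
  6.139.160.0/20 (6.139.160.0 - 6.139.175.255) does not contain 6.139.191.111
Longest matching prefix is /18 -> next hop Router Y.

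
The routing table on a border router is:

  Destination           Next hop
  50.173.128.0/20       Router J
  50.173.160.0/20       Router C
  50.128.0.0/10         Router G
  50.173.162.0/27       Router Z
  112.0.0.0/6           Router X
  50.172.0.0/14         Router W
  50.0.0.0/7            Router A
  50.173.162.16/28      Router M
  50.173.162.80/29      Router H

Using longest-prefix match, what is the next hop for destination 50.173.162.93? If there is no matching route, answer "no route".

Routes whose prefix contains 50.173.162.93:
  50.0.0.0/7 (50.0.0.0 - 51.255.255.255) -> Router A
  50.128.0.0/10 (50.128.0.0 - 50.191.255.255) -> Router G
  50.172.0.0/14 (50.172.0.0 - 50.175.255.255) -> Router W
  50.173.160.0/20 (50.173.160.0 - 50.173.175.255) -> Router C
More-specific entries that do NOT match:
  50.173.162.80/29 (50.173.162.80 - 50.173.162.87) does not contain 50.173.162.93
  50.173.162.16/28 (50.173.162.16 - 50.173.162.31) does not contain 50.173.162.93
  50.173.162.0/27 (50.173.162.0 - 50.173.162.31) does not contain 50.173.162.93
Longest matching prefix is /20 -> next hop Router C.

Router C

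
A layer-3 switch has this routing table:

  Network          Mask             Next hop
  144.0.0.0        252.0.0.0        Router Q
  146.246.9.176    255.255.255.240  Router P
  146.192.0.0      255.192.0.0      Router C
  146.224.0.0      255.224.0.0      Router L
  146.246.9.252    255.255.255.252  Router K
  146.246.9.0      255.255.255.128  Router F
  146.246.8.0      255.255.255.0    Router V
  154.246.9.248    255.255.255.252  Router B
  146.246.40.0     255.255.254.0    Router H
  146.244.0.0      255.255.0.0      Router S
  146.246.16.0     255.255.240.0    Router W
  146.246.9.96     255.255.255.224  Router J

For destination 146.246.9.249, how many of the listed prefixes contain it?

3

Prefixes containing 146.246.9.249:
  144.0.0.0/6 (144.0.0.0 - 147.255.255.255)
  146.192.0.0/10 (146.192.0.0 - 146.255.255.255)
  146.224.0.0/11 (146.224.0.0 - 146.255.255.255)
Total matching entries: 3.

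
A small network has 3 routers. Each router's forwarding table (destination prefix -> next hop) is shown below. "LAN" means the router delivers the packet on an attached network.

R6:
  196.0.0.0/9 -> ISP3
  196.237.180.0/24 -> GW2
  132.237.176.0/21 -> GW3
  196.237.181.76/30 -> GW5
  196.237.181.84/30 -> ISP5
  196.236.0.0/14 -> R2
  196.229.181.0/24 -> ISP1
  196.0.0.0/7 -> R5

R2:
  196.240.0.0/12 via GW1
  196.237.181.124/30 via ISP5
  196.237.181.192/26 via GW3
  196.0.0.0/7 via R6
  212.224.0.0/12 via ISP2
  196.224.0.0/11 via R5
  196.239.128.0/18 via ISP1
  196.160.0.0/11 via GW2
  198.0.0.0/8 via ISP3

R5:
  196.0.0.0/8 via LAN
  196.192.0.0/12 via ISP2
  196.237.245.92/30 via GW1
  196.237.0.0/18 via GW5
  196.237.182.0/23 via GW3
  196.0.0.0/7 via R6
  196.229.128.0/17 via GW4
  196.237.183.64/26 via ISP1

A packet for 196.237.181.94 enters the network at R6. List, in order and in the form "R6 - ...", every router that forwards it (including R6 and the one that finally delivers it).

R6 - R2 - R5

At R6: longest match for 196.237.181.94 is 196.236.0.0/14 -> R2
At R2: longest match for 196.237.181.94 is 196.224.0.0/11 -> R5
At R5: longest match for 196.237.181.94 is 196.0.0.0/8 -> LAN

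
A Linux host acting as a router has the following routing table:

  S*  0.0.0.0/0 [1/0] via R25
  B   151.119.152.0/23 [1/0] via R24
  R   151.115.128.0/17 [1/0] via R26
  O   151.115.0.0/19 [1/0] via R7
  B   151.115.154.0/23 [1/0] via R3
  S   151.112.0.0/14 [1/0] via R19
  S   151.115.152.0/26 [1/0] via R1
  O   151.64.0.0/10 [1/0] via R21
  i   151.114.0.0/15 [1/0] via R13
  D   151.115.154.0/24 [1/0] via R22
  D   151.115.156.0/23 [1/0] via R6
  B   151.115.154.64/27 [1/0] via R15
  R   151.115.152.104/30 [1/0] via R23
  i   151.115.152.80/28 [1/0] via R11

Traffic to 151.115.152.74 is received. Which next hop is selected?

R26

Routes whose prefix contains 151.115.152.74:
  0.0.0.0/0 (default, matches everything) -> R25
  151.64.0.0/10 (151.64.0.0 - 151.127.255.255) -> R21
  151.112.0.0/14 (151.112.0.0 - 151.115.255.255) -> R19
  151.114.0.0/15 (151.114.0.0 - 151.115.255.255) -> R13
  151.115.128.0/17 (151.115.128.0 - 151.115.255.255) -> R26
More-specific entries that do NOT match:
  151.115.152.104/30 (151.115.152.104 - 151.115.152.107) does not contain 151.115.152.74
  151.115.152.80/28 (151.115.152.80 - 151.115.152.95) does not contain 151.115.152.74
  151.115.154.64/27 (151.115.154.64 - 151.115.154.95) does not contain 151.115.152.74
  151.115.152.0/26 (151.115.152.0 - 151.115.152.63) does not contain 151.115.152.74
  151.115.154.0/24 (151.115.154.0 - 151.115.154.255) does not contain 151.115.152.74
  151.119.152.0/23 (151.119.152.0 - 151.119.153.255) does not contain 151.115.152.74
  151.115.154.0/23 (151.115.154.0 - 151.115.155.255) does not contain 151.115.152.74
  151.115.156.0/23 (151.115.156.0 - 151.115.157.255) does not contain 151.115.152.74
  151.115.0.0/19 (151.115.0.0 - 151.115.31.255) does not contain 151.115.152.74
Longest matching prefix is /17 -> next hop R26.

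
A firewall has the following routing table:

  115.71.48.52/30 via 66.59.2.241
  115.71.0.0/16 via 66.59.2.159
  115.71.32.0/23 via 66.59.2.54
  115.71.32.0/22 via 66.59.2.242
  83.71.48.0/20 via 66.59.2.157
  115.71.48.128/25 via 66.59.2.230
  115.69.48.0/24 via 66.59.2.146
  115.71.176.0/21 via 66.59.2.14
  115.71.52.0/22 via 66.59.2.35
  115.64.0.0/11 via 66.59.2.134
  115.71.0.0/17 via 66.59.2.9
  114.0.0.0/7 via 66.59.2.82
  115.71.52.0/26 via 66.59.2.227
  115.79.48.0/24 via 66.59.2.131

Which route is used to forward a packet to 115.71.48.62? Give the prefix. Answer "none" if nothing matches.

Entries matching 115.71.48.62:
  114.0.0.0/7 (114.0.0.0 - 115.255.255.255)
  115.64.0.0/11 (115.64.0.0 - 115.95.255.255)
  115.71.0.0/16 (115.71.0.0 - 115.71.255.255)
  115.71.0.0/17 (115.71.0.0 - 115.71.127.255)
Most specific is 115.71.0.0/17.

115.71.0.0/17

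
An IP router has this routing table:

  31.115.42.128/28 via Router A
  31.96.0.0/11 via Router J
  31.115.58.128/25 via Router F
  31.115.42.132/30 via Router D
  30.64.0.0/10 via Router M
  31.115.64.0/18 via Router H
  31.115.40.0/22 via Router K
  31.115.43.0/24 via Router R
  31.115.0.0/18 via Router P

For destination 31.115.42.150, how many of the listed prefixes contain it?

3

Prefixes containing 31.115.42.150:
  31.96.0.0/11 (31.96.0.0 - 31.127.255.255)
  31.115.0.0/18 (31.115.0.0 - 31.115.63.255)
  31.115.40.0/22 (31.115.40.0 - 31.115.43.255)
Total matching entries: 3.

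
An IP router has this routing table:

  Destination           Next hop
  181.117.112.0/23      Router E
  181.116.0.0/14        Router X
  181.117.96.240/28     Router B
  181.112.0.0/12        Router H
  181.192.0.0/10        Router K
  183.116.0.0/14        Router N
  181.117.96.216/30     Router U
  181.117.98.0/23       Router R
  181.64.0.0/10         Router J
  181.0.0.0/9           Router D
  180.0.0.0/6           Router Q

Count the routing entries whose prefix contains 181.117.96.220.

5

Prefixes containing 181.117.96.220:
  180.0.0.0/6 (180.0.0.0 - 183.255.255.255)
  181.0.0.0/9 (181.0.0.0 - 181.127.255.255)
  181.64.0.0/10 (181.64.0.0 - 181.127.255.255)
  181.112.0.0/12 (181.112.0.0 - 181.127.255.255)
  181.116.0.0/14 (181.116.0.0 - 181.119.255.255)
Total matching entries: 5.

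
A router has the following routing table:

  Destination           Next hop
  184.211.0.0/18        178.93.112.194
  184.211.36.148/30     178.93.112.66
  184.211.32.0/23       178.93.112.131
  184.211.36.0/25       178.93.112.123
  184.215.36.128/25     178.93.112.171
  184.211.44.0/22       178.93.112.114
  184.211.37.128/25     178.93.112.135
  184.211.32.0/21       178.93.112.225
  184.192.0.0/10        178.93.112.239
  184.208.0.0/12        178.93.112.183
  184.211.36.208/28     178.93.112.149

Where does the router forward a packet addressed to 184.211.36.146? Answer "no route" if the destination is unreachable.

178.93.112.225

Routes whose prefix contains 184.211.36.146:
  184.192.0.0/10 (184.192.0.0 - 184.255.255.255) -> 178.93.112.239
  184.208.0.0/12 (184.208.0.0 - 184.223.255.255) -> 178.93.112.183
  184.211.0.0/18 (184.211.0.0 - 184.211.63.255) -> 178.93.112.194
  184.211.32.0/21 (184.211.32.0 - 184.211.39.255) -> 178.93.112.225
More-specific entries that do NOT match:
  184.211.36.148/30 (184.211.36.148 - 184.211.36.151) does not contain 184.211.36.146
  184.211.36.208/28 (184.211.36.208 - 184.211.36.223) does not contain 184.211.36.146
  184.211.36.0/25 (184.211.36.0 - 184.211.36.127) does not contain 184.211.36.146
  184.215.36.128/25 (184.215.36.128 - 184.215.36.255) does not contain 184.211.36.146
  184.211.37.128/25 (184.211.37.128 - 184.211.37.255) does not contain 184.211.36.146
  184.211.32.0/23 (184.211.32.0 - 184.211.33.255) does not contain 184.211.36.146
  184.211.44.0/22 (184.211.44.0 - 184.211.47.255) does not contain 184.211.36.146
Longest matching prefix is /21 -> next hop 178.93.112.225.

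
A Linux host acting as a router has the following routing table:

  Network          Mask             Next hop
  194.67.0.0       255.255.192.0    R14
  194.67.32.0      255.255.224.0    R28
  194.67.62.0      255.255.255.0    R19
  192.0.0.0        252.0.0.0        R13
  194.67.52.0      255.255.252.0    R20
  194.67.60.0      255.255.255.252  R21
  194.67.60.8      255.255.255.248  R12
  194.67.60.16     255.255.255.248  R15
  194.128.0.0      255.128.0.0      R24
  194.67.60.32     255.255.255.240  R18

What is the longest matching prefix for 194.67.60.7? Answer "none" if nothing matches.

194.67.32.0/19

Entries matching 194.67.60.7:
  192.0.0.0/6 (192.0.0.0 - 195.255.255.255)
  194.67.0.0/18 (194.67.0.0 - 194.67.63.255)
  194.67.32.0/19 (194.67.32.0 - 194.67.63.255)
Most specific is 194.67.32.0/19.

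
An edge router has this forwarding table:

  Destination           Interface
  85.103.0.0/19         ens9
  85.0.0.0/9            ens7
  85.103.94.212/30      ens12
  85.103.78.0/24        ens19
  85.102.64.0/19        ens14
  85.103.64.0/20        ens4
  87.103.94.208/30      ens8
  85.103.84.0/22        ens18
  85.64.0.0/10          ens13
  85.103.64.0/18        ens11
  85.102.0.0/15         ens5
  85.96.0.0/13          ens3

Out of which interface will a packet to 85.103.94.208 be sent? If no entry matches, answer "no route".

ens11

Routes whose prefix contains 85.103.94.208:
  85.0.0.0/9 (85.0.0.0 - 85.127.255.255) -> ens7
  85.64.0.0/10 (85.64.0.0 - 85.127.255.255) -> ens13
  85.96.0.0/13 (85.96.0.0 - 85.103.255.255) -> ens3
  85.102.0.0/15 (85.102.0.0 - 85.103.255.255) -> ens5
  85.103.64.0/18 (85.103.64.0 - 85.103.127.255) -> ens11
More-specific entries that do NOT match:
  85.103.94.212/30 (85.103.94.212 - 85.103.94.215) does not contain 85.103.94.208
  87.103.94.208/30 (87.103.94.208 - 87.103.94.211) does not contain 85.103.94.208
  85.103.78.0/24 (85.103.78.0 - 85.103.78.255) does not contain 85.103.94.208
  85.103.84.0/22 (85.103.84.0 - 85.103.87.255) does not contain 85.103.94.208
  85.103.64.0/20 (85.103.64.0 - 85.103.79.255) does not contain 85.103.94.208
  85.103.0.0/19 (85.103.0.0 - 85.103.31.255) does not contain 85.103.94.208
  85.102.64.0/19 (85.102.64.0 - 85.102.95.255) does not contain 85.103.94.208
Longest matching prefix is /18 -> interface ens11.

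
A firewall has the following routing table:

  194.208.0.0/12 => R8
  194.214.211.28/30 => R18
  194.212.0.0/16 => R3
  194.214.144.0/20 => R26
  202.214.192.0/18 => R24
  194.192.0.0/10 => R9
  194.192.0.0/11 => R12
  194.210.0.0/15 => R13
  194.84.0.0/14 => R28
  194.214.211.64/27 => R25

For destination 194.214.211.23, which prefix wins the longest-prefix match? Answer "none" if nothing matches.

Entries matching 194.214.211.23:
  194.192.0.0/10 (194.192.0.0 - 194.255.255.255)
  194.192.0.0/11 (194.192.0.0 - 194.223.255.255)
  194.208.0.0/12 (194.208.0.0 - 194.223.255.255)
Most specific is 194.208.0.0/12.

194.208.0.0/12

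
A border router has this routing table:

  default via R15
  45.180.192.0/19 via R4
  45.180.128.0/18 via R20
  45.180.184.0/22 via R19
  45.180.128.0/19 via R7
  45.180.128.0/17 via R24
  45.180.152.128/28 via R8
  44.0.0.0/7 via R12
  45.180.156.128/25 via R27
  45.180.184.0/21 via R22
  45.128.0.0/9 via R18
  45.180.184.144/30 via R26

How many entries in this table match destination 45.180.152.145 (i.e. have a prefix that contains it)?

6

Prefixes containing 45.180.152.145:
  0.0.0.0/0 (default, matches everything)
  44.0.0.0/7 (44.0.0.0 - 45.255.255.255)
  45.128.0.0/9 (45.128.0.0 - 45.255.255.255)
  45.180.128.0/17 (45.180.128.0 - 45.180.255.255)
  45.180.128.0/18 (45.180.128.0 - 45.180.191.255)
  45.180.128.0/19 (45.180.128.0 - 45.180.159.255)
Total matching entries: 6.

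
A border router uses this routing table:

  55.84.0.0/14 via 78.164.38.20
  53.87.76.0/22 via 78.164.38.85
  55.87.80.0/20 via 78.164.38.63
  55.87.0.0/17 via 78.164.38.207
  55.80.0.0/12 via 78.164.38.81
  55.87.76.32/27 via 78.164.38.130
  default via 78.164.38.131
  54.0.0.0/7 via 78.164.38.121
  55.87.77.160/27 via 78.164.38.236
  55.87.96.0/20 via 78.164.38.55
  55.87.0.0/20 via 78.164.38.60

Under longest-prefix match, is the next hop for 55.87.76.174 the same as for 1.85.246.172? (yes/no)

no

55.87.76.174: longest match 55.87.0.0/17 -> 78.164.38.207
1.85.246.172: longest match 0.0.0.0/0 -> 78.164.38.131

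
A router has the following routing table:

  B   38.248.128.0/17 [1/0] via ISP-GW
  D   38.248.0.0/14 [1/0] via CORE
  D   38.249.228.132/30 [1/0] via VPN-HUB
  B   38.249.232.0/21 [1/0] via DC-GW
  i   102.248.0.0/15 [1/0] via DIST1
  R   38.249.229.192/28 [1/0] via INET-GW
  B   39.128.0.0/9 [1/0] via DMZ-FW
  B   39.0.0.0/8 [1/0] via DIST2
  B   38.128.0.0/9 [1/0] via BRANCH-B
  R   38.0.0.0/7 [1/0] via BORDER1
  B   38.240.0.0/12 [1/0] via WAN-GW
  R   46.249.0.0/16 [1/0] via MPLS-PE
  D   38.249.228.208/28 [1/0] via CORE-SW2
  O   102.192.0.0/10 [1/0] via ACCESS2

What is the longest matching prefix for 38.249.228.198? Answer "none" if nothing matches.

38.248.0.0/14

Entries matching 38.249.228.198:
  38.0.0.0/7 (38.0.0.0 - 39.255.255.255)
  38.128.0.0/9 (38.128.0.0 - 38.255.255.255)
  38.240.0.0/12 (38.240.0.0 - 38.255.255.255)
  38.248.0.0/14 (38.248.0.0 - 38.251.255.255)
Most specific is 38.248.0.0/14.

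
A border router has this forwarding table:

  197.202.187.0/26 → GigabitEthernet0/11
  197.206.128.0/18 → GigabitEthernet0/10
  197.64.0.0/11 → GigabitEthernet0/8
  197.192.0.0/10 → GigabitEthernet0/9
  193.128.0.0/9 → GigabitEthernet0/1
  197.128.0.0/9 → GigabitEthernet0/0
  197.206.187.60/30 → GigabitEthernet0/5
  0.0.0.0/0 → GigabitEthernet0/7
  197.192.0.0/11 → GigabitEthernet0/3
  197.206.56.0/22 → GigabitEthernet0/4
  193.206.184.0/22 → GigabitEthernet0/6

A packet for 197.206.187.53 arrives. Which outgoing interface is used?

GigabitEthernet0/10

Routes whose prefix contains 197.206.187.53:
  0.0.0.0/0 (default, matches everything) -> GigabitEthernet0/7
  197.128.0.0/9 (197.128.0.0 - 197.255.255.255) -> GigabitEthernet0/0
  197.192.0.0/10 (197.192.0.0 - 197.255.255.255) -> GigabitEthernet0/9
  197.192.0.0/11 (197.192.0.0 - 197.223.255.255) -> GigabitEthernet0/3
  197.206.128.0/18 (197.206.128.0 - 197.206.191.255) -> GigabitEthernet0/10
More-specific entries that do NOT match:
  197.206.187.60/30 (197.206.187.60 - 197.206.187.63) does not contain 197.206.187.53
  197.202.187.0/26 (197.202.187.0 - 197.202.187.63) does not contain 197.206.187.53
  197.206.56.0/22 (197.206.56.0 - 197.206.59.255) does not contain 197.206.187.53
  193.206.184.0/22 (193.206.184.0 - 193.206.187.255) does not contain 197.206.187.53
Longest matching prefix is /18 -> interface GigabitEthernet0/10.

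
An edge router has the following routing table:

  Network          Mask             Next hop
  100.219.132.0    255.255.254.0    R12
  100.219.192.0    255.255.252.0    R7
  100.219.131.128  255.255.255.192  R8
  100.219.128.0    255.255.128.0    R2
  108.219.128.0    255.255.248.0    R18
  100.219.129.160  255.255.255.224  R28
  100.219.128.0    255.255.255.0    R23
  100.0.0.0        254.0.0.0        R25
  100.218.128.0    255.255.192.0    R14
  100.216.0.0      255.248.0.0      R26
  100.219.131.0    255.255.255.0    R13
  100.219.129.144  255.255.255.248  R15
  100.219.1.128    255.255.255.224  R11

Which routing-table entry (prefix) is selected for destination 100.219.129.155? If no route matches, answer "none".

100.219.128.0/17

Entries matching 100.219.129.155:
  100.0.0.0/7 (100.0.0.0 - 101.255.255.255)
  100.216.0.0/13 (100.216.0.0 - 100.223.255.255)
  100.219.128.0/17 (100.219.128.0 - 100.219.255.255)
Most specific is 100.219.128.0/17.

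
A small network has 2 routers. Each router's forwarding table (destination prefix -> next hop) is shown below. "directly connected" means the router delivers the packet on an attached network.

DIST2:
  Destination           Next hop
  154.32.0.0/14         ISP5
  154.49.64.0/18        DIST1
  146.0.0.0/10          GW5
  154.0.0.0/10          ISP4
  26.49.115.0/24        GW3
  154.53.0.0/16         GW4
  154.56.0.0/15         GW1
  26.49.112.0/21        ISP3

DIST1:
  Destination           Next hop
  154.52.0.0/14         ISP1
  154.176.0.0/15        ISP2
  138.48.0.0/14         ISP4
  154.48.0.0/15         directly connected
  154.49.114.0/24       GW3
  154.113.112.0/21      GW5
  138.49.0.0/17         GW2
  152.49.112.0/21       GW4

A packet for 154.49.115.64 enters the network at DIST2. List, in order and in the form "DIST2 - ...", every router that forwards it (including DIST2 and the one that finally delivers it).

DIST2 - DIST1

At DIST2: longest match for 154.49.115.64 is 154.49.64.0/18 -> DIST1
At DIST1: longest match for 154.49.115.64 is 154.48.0.0/15 -> directly connected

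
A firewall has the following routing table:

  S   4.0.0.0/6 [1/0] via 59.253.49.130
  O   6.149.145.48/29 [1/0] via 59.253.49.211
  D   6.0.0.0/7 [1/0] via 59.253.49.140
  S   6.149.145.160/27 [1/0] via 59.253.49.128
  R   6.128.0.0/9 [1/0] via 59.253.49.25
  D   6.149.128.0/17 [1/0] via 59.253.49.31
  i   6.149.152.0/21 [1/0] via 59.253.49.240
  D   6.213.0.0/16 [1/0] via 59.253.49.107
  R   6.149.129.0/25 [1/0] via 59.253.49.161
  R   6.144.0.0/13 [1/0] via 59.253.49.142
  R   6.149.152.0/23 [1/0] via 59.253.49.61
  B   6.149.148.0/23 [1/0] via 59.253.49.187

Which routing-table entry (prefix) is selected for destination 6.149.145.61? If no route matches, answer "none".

Entries matching 6.149.145.61:
  4.0.0.0/6 (4.0.0.0 - 7.255.255.255)
  6.0.0.0/7 (6.0.0.0 - 7.255.255.255)
  6.128.0.0/9 (6.128.0.0 - 6.255.255.255)
  6.144.0.0/13 (6.144.0.0 - 6.151.255.255)
  6.149.128.0/17 (6.149.128.0 - 6.149.255.255)
Most specific is 6.149.128.0/17.

6.149.128.0/17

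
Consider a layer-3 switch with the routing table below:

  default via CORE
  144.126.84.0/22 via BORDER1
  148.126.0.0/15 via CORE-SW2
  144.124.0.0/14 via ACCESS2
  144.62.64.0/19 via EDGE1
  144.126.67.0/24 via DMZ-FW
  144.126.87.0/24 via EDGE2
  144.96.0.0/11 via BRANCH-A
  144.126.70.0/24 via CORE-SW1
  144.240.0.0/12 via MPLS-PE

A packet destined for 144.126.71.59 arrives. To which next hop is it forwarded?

ACCESS2

Routes whose prefix contains 144.126.71.59:
  0.0.0.0/0 (default, matches everything) -> CORE
  144.96.0.0/11 (144.96.0.0 - 144.127.255.255) -> BRANCH-A
  144.124.0.0/14 (144.124.0.0 - 144.127.255.255) -> ACCESS2
More-specific entries that do NOT match:
  144.126.67.0/24 (144.126.67.0 - 144.126.67.255) does not contain 144.126.71.59
  144.126.87.0/24 (144.126.87.0 - 144.126.87.255) does not contain 144.126.71.59
  144.126.70.0/24 (144.126.70.0 - 144.126.70.255) does not contain 144.126.71.59
  144.126.84.0/22 (144.126.84.0 - 144.126.87.255) does not contain 144.126.71.59
  144.62.64.0/19 (144.62.64.0 - 144.62.95.255) does not contain 144.126.71.59
  148.126.0.0/15 (148.126.0.0 - 148.127.255.255) does not contain 144.126.71.59
Longest matching prefix is /14 -> next hop ACCESS2.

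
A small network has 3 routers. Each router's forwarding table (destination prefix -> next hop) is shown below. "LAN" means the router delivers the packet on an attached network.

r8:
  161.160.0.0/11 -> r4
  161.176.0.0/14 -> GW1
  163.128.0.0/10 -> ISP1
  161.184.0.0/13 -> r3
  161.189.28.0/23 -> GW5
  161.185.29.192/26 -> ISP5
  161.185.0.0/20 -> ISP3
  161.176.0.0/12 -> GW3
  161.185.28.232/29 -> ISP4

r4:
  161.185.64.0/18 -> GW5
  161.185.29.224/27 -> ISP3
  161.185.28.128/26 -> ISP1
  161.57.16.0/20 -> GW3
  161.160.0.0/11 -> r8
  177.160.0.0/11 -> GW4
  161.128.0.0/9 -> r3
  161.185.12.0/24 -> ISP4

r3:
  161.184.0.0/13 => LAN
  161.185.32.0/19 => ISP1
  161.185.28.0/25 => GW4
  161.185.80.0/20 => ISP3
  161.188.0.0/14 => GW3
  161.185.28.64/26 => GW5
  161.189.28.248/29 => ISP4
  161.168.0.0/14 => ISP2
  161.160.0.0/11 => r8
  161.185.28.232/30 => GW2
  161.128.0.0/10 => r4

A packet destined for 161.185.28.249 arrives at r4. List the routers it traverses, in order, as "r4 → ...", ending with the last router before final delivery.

At r4: longest match for 161.185.28.249 is 161.160.0.0/11 -> r8
At r8: longest match for 161.185.28.249 is 161.184.0.0/13 -> r3
At r3: longest match for 161.185.28.249 is 161.184.0.0/13 -> LAN

r4 → r8 → r3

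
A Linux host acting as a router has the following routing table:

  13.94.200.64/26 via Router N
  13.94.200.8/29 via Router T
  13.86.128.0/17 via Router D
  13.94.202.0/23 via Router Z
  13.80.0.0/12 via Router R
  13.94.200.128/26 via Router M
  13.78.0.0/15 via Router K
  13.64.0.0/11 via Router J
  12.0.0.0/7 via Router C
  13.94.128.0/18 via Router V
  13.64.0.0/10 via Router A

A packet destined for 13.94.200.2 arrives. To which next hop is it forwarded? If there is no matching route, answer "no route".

Routes whose prefix contains 13.94.200.2:
  12.0.0.0/7 (12.0.0.0 - 13.255.255.255) -> Router C
  13.64.0.0/10 (13.64.0.0 - 13.127.255.255) -> Router A
  13.64.0.0/11 (13.64.0.0 - 13.95.255.255) -> Router J
  13.80.0.0/12 (13.80.0.0 - 13.95.255.255) -> Router R
More-specific entries that do NOT match:
  13.94.200.8/29 (13.94.200.8 - 13.94.200.15) does not contain 13.94.200.2
  13.94.200.64/26 (13.94.200.64 - 13.94.200.127) does not contain 13.94.200.2
  13.94.200.128/26 (13.94.200.128 - 13.94.200.191) does not contain 13.94.200.2
  13.94.202.0/23 (13.94.202.0 - 13.94.203.255) does not contain 13.94.200.2
  13.94.128.0/18 (13.94.128.0 - 13.94.191.255) does not contain 13.94.200.2
  13.86.128.0/17 (13.86.128.0 - 13.86.255.255) does not contain 13.94.200.2
  13.78.0.0/15 (13.78.0.0 - 13.79.255.255) does not contain 13.94.200.2
Longest matching prefix is /12 -> next hop Router R.

Router R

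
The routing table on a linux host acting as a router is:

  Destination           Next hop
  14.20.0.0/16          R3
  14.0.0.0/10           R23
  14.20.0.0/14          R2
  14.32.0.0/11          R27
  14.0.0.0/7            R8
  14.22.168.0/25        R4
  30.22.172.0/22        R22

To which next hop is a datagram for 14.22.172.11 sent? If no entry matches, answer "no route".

Routes whose prefix contains 14.22.172.11:
  14.0.0.0/7 (14.0.0.0 - 15.255.255.255) -> R8
  14.0.0.0/10 (14.0.0.0 - 14.63.255.255) -> R23
  14.20.0.0/14 (14.20.0.0 - 14.23.255.255) -> R2
More-specific entries that do NOT match:
  14.22.168.0/25 (14.22.168.0 - 14.22.168.127) does not contain 14.22.172.11
  30.22.172.0/22 (30.22.172.0 - 30.22.175.255) does not contain 14.22.172.11
  14.20.0.0/16 (14.20.0.0 - 14.20.255.255) does not contain 14.22.172.11
Longest matching prefix is /14 -> next hop R2.

R2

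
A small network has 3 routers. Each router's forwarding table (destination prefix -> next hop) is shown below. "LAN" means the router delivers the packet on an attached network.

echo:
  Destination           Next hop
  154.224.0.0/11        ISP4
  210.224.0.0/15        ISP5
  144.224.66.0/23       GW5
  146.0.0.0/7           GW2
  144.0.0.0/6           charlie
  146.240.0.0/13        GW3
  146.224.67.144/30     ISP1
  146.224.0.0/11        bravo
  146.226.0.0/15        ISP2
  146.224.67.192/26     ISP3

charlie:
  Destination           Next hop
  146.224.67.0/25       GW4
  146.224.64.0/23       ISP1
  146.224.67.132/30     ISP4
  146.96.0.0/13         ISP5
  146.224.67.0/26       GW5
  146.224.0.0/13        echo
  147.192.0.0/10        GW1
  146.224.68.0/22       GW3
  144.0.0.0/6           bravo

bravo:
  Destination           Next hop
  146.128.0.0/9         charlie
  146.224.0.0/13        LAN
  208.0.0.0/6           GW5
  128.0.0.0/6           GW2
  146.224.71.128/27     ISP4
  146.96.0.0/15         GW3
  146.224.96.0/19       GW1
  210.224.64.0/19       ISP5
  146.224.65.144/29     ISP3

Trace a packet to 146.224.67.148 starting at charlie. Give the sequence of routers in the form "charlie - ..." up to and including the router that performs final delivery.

charlie - echo - bravo

At charlie: longest match for 146.224.67.148 is 146.224.0.0/13 -> echo
At echo: longest match for 146.224.67.148 is 146.224.0.0/11 -> bravo
At bravo: longest match for 146.224.67.148 is 146.224.0.0/13 -> LAN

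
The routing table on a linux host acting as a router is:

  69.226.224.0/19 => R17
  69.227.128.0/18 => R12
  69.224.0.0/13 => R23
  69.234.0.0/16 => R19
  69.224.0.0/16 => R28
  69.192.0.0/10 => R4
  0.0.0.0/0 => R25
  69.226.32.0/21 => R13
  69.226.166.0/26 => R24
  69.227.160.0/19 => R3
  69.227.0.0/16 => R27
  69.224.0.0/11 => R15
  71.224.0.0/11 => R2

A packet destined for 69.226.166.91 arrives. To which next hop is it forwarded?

R23

Routes whose prefix contains 69.226.166.91:
  0.0.0.0/0 (default, matches everything) -> R25
  69.192.0.0/10 (69.192.0.0 - 69.255.255.255) -> R4
  69.224.0.0/11 (69.224.0.0 - 69.255.255.255) -> R15
  69.224.0.0/13 (69.224.0.0 - 69.231.255.255) -> R23
More-specific entries that do NOT match:
  69.226.166.0/26 (69.226.166.0 - 69.226.166.63) does not contain 69.226.166.91
  69.226.32.0/21 (69.226.32.0 - 69.226.39.255) does not contain 69.226.166.91
  69.226.224.0/19 (69.226.224.0 - 69.226.255.255) does not contain 69.226.166.91
  69.227.160.0/19 (69.227.160.0 - 69.227.191.255) does not contain 69.226.166.91
  69.227.128.0/18 (69.227.128.0 - 69.227.191.255) does not contain 69.226.166.91
  69.234.0.0/16 (69.234.0.0 - 69.234.255.255) does not contain 69.226.166.91
  69.224.0.0/16 (69.224.0.0 - 69.224.255.255) does not contain 69.226.166.91
  69.227.0.0/16 (69.227.0.0 - 69.227.255.255) does not contain 69.226.166.91
Longest matching prefix is /13 -> next hop R23.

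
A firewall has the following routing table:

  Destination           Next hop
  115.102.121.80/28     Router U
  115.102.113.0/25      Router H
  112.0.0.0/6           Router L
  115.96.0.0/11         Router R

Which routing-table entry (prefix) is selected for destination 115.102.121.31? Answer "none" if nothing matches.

Entries matching 115.102.121.31:
  112.0.0.0/6 (112.0.0.0 - 115.255.255.255)
  115.96.0.0/11 (115.96.0.0 - 115.127.255.255)
Most specific is 115.96.0.0/11.

115.96.0.0/11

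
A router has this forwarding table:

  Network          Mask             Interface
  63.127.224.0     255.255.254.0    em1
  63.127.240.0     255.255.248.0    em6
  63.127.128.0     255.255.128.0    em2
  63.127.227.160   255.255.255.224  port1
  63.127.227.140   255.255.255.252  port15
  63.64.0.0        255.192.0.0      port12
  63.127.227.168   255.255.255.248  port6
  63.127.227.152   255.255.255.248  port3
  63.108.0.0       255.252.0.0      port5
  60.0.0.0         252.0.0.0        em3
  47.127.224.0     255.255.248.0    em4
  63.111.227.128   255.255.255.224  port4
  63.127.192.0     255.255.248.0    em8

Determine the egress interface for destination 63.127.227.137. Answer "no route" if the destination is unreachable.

em2

Routes whose prefix contains 63.127.227.137:
  60.0.0.0/6 (60.0.0.0 - 63.255.255.255) -> em3
  63.64.0.0/10 (63.64.0.0 - 63.127.255.255) -> port12
  63.127.128.0/17 (63.127.128.0 - 63.127.255.255) -> em2
More-specific entries that do NOT match:
  63.127.227.140/30 (63.127.227.140 - 63.127.227.143) does not contain 63.127.227.137
  63.127.227.168/29 (63.127.227.168 - 63.127.227.175) does not contain 63.127.227.137
  63.127.227.152/29 (63.127.227.152 - 63.127.227.159) does not contain 63.127.227.137
  63.127.227.160/27 (63.127.227.160 - 63.127.227.191) does not contain 63.127.227.137
  63.111.227.128/27 (63.111.227.128 - 63.111.227.159) does not contain 63.127.227.137
  63.127.224.0/23 (63.127.224.0 - 63.127.225.255) does not contain 63.127.227.137
  63.127.240.0/21 (63.127.240.0 - 63.127.247.255) does not contain 63.127.227.137
  47.127.224.0/21 (47.127.224.0 - 47.127.231.255) does not contain 63.127.227.137
  63.127.192.0/21 (63.127.192.0 - 63.127.199.255) does not contain 63.127.227.137
Longest matching prefix is /17 -> interface em2.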